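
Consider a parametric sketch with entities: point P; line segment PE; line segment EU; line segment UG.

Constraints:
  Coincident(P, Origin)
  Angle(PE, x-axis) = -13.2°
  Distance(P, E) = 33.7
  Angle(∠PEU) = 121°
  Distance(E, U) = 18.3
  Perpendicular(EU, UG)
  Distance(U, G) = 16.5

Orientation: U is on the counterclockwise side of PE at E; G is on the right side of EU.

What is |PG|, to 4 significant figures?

57.72

P is at the origin; PE runs at -13.2° with length 33.7, so E = 33.7·(cos -13.2°, sin -13.2°) = (32.81, -7.695). ∠PEU = 121.0°, so EU runs at -13.2° + (180° − 121.0°) = 45.80° from the x-axis; with |EU| = 18.3, U = E + 18.3·(cos 45.80°, sin 45.80°) = (45.57, 5.424). EU ⟂ UG; with |UG| = 16.5 on the right of EU, G = U + 16.5·(0.7169, -0.6972) = (57.40, -6.079). Then |PG| = |G − P| = 57.72.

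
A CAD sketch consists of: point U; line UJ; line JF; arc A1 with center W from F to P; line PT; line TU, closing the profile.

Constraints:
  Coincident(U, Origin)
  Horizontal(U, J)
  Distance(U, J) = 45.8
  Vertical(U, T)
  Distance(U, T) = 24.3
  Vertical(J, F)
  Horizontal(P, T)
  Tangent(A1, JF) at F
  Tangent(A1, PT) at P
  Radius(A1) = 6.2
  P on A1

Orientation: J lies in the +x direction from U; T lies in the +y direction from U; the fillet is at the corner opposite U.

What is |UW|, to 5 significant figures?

43.540

U is at the origin; U and J share the same y with |UJ| = 45.8 and J on the +x side, so J = (45.800, 0.0000). U and T share the same x with |UT| = 24.3 and T on the +y side, so T = (0.0000, 24.300). The virtual corner opposite U is at (45.800, 24.300). The tangent condition forces WF to be normal to JF and since A1 is tangent to PT there, WP ⟂ PT, with radius 6.2, so the center W sits 6.2 in from both sides at W = (39.600, 18.100). Then |UW| = |W − U| = 43.540.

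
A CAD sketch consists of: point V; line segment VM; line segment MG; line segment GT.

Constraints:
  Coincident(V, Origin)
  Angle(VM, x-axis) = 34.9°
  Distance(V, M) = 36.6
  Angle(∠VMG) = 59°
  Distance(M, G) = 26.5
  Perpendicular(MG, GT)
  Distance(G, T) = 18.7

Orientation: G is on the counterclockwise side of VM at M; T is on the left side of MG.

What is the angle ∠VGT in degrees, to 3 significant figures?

13.7°

V is at the origin; VM runs at 34.9° with length 36.6, so M = 36.6·(cos 34.9°, sin 34.9°) = (30.0, 20.9). ∠VMG = 59.0°, so MG runs at 34.9° + (180° − 59.0°) = 156° from the x-axis; with |MG| = 26.5, G = M + 26.5·(cos 156°, sin 156°) = (5.83, 31.8). The perpendicularity gives GT at right angles to MG; with |GT| = 18.7 on the left of MG, T = G + 18.7·(-0.408, -0.913) = (-1.81, 14.7). Then cos ∠VGT = GV·GT / (|GV||GT|), giving 13.7°.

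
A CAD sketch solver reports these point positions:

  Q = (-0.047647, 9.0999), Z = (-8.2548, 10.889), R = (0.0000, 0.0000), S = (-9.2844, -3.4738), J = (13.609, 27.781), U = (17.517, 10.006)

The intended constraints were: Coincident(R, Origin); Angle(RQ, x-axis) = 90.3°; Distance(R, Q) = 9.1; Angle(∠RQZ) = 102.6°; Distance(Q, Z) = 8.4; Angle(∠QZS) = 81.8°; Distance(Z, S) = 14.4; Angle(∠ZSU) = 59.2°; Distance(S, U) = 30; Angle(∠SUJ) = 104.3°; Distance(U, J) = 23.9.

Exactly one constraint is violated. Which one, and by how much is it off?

Distance(U, J) = 23.9 — off by 5.70.

R = (0.00, 0.00) ✓; RQ at 90.30° ✓; |RQ| = 9.100 ✓; ∠RQZ = 102.6° ✓; |QZ| = 8.400 ✓; ∠QZS = 81.80° ✓; |ZS| = 14.40 ✓; ∠ZSU = 59.20° ✓; |SU| = 30.00 ✓; ∠SUJ = 104.3° ✓; |UJ| = 18.20 ✗.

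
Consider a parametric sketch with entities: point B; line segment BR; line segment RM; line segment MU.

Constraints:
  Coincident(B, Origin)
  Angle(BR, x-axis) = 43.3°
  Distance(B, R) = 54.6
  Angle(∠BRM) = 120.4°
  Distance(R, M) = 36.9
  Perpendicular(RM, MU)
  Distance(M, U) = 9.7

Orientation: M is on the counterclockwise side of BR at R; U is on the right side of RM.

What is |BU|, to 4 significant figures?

85.96

B is at the origin; BR runs at 43.3° with length 54.6, so R = 54.6·(cos 43.3°, sin 43.3°) = (39.74, 37.45). ∠BRM = 120.4°, so RM runs at 43.3° + (180° − 120.4°) = 102.9° from the x-axis; with |RM| = 36.9, M = R + 36.9·(cos 102.9°, sin 102.9°) = (31.50, 73.41). The perpendicularity gives MU at right angles to RM; with |MU| = 9.7 on the right of RM, U = M + 9.7·(0.9748, 0.2233) = (40.95, 75.58). Then |BU| = |U − B| = 85.96.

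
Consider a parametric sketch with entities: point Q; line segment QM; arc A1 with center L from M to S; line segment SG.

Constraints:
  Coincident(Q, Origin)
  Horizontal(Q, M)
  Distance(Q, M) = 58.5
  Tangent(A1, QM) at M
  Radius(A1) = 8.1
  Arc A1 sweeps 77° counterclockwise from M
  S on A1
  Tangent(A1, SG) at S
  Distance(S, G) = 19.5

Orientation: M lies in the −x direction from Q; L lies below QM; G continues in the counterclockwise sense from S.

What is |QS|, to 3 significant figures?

66.7

Q is at the origin; Q and M share the same y with |QM| = 58.5 and M on the −x side, so M = (-58.5, 0.00). Since A1 is tangent to QM there, LM ⟂ QM, so L = M + (0, -8.1) = (-58.5, -8.10). On A1, M sits at bearing 90° from L; a 77° counterclockwise sweep puts S at bearing 167°, so S = L + 8.1·(cos 167°, sin 167°) = (-66.4, -6.28). Then |QS| = |S − Q| = 66.7.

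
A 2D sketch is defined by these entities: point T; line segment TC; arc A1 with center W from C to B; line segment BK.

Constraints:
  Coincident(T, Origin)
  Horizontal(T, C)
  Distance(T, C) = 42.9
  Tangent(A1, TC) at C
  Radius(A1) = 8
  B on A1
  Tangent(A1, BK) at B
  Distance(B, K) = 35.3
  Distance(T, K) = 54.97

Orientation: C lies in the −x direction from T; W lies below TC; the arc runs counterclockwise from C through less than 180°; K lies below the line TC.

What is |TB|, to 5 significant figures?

51.368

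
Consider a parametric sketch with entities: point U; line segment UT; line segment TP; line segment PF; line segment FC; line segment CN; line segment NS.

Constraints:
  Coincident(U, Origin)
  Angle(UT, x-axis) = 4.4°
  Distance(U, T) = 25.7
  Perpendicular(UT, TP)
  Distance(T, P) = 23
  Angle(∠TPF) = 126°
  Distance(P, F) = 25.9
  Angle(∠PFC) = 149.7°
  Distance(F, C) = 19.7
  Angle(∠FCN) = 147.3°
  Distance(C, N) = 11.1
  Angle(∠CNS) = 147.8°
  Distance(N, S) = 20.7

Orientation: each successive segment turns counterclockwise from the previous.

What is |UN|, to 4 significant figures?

42.98

U is at the origin; UT runs at 4.4° with length 25.7, so T = (25.62, 1.972). UT is perpendicular to TP, so TP runs at 94.40°; with |TP| = 23.0, P = (23.86, 24.90). ∠TPF = 126.0° gives PF at 148.4° from the x-axis; with |PF| = 25.9, F = (1.800, 38.48). ∠PFC = 149.7° gives FC at 178.7° from the x-axis; with |FC| = 19.7, C = (-17.89, 38.92). ∠FCN = 147.3° gives CN at -148.6° from the x-axis; with |CN| = 11.1, N = (-27.37, 33.14). Then |UN| = |N − U| = 42.98.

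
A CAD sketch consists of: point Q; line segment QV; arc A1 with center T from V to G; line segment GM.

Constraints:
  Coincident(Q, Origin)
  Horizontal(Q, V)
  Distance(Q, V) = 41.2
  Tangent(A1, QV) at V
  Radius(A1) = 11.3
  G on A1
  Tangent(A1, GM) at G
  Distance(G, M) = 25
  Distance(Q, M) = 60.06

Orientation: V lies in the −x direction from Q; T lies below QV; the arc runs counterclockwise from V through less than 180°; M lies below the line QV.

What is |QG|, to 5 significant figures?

54.017

Checks: |TG| = 11.30 ✓; ∠(TG, GM) = 90.00° ✓; |GM| = 25.00 ✓; |QM| = 60.06 ✓.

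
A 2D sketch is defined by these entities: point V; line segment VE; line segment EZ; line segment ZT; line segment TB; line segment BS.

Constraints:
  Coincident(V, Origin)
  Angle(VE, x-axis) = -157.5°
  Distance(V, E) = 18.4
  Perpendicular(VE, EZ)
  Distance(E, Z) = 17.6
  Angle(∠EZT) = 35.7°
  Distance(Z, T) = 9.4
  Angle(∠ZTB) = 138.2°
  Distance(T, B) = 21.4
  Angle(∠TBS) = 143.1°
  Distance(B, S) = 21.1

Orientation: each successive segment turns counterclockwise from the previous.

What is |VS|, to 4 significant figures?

39.88

V is at the origin; VE runs at -157.5° with length 18.4, so E = (-17.00, -7.041). VE is perpendicular to EZ, so EZ runs at -67.50°; with |EZ| = 17.6, Z = (-10.26, -23.30). ∠EZT = 35.7° gives ZT at 76.80° from the x-axis; with |ZT| = 9.4, T = (-8.118, -14.15). ∠ZTB = 138.2° gives TB at 118.6° from the x-axis; with |TB| = 21.4, B = (-18.36, 4.639). ∠TBS = 143.1° gives BS at 155.5° from the x-axis; with |BS| = 21.1, S = (-37.56, 13.39). Then |VS| = |S − V| = 39.88.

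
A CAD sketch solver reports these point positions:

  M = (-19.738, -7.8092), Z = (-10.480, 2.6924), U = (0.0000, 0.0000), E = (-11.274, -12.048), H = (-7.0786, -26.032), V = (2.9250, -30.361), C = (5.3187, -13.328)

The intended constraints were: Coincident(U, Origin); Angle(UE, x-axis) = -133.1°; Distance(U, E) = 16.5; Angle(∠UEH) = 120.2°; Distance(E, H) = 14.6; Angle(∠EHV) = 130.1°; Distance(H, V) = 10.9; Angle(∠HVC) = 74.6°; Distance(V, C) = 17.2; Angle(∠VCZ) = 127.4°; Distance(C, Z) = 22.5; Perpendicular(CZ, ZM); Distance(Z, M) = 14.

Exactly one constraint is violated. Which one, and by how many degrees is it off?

Perpendicular(CZ, ZM) — off by 4.00°.

U = (0.00, 0.00) ✓; UE at -133.1° ✓; |UE| = 16.50 ✓; ∠UEH = 120.2° ✓; |EH| = 14.60 ✓; ∠EHV = 130.1° ✓; |HV| = 10.90 ✓; ∠HVC = 74.60° ✓; |VC| = 17.20 ✓; ∠VCZ = 127.4° ✓; |CZ| = 22.50 ✓; ∠(CZ, ZM) = 94.00° ✗; |ZM| = 14.00 ✓.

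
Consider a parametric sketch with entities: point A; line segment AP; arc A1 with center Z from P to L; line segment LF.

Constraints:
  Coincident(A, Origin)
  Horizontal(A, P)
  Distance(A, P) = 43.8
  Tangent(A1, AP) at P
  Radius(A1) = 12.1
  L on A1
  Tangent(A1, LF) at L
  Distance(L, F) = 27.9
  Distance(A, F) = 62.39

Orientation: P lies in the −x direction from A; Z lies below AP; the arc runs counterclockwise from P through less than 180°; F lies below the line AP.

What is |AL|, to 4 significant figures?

57.51

Checks: |ZL| = 12.10 ✓; ∠(ZL, LF) = 90.00° ✓; |LF| = 27.90 ✓; |AF| = 62.39 ✓.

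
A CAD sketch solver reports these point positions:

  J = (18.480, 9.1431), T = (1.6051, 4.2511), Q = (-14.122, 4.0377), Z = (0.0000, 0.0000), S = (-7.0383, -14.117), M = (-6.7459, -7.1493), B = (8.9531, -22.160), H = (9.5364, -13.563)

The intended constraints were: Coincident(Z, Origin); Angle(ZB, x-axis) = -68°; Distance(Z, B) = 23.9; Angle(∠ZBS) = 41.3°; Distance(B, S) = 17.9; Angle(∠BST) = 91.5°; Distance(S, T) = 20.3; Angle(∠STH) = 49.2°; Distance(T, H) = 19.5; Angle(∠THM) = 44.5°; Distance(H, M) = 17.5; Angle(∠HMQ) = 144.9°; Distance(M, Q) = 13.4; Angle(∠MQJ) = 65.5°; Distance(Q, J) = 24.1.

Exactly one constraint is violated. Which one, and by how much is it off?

Distance(Q, J) = 24.1 — off by 8.90.

Z = (0.00, 0.00) ✓; ZB at -68.00° ✓; |ZB| = 23.90 ✓; ∠ZBS = 41.30° ✓; |BS| = 17.90 ✓; ∠BST = 91.50° ✓; |ST| = 20.30 ✓; ∠STH = 49.20° ✓; |TH| = 19.50 ✓; ∠THM = 44.50° ✓; |HM| = 17.50 ✓; ∠HMQ = 144.9° ✓; |MQ| = 13.40 ✓; ∠MQJ = 65.50° ✓; |QJ| = 33.00 ✗.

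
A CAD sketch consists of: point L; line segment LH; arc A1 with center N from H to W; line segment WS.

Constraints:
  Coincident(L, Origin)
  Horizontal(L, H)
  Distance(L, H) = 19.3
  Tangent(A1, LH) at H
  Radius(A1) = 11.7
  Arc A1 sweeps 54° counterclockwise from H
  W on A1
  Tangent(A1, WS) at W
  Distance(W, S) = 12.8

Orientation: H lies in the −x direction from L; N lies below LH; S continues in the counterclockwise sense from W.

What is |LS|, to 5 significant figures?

39.336

On A1, H sits at bearing 90° from N; a 54° counterclockwise sweep puts W at bearing 144°, so W = N + 11.7·(cos 144°, sin 144°) = (-28.765, -4.8229). Tangency of A1 to WS means the radius NW is perpendicular to WS, so WS runs along (−sin 144°, cos 144°); with |WS| = 12.8, S = (-36.289, -15.178). Then |LS| = |S − L| = 39.336.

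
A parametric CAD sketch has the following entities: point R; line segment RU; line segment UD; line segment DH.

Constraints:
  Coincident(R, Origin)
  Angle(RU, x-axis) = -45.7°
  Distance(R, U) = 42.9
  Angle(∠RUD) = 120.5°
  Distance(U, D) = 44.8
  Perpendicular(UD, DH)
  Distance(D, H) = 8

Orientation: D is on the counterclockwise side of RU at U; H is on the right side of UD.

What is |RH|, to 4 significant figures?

80.34

R is at the origin; RU runs at -45.7° with length 42.9, so U = 42.9·(cos -45.7°, sin -45.7°) = (29.96, -30.70). ∠RUD = 120.5°, so UD runs at -45.7° + (180° − 120.5°) = 13.80° from the x-axis; with |UD| = 44.8, D = U + 44.8·(cos 13.80°, sin 13.80°) = (73.47, -20.02). UD is perpendicular to DH; with |DH| = 8.0 on the right of UD, H = D + 8.0·(0.2385, -0.9711) = (75.38, -27.79). Then |RH| = |H − R| = 80.34.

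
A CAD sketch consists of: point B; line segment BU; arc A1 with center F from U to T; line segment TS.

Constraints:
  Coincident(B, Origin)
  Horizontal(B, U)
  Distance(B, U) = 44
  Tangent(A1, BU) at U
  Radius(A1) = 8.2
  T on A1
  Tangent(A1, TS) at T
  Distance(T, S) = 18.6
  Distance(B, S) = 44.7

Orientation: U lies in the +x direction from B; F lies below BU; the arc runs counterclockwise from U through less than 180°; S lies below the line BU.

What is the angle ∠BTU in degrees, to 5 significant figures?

122.14°

Checks: ∠(FU, UB) = 90.00° ✓; |FT| = 8.200 ✓; ∠(FT, TS) = 90.00° ✓; |TS| = 18.60 ✓; |BS| = 44.70 ✓.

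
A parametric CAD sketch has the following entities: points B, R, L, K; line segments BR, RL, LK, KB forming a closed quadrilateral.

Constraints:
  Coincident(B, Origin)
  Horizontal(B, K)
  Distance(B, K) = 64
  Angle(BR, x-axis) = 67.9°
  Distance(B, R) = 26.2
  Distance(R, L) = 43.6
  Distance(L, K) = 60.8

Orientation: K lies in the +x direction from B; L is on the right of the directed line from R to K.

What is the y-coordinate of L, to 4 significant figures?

-19.18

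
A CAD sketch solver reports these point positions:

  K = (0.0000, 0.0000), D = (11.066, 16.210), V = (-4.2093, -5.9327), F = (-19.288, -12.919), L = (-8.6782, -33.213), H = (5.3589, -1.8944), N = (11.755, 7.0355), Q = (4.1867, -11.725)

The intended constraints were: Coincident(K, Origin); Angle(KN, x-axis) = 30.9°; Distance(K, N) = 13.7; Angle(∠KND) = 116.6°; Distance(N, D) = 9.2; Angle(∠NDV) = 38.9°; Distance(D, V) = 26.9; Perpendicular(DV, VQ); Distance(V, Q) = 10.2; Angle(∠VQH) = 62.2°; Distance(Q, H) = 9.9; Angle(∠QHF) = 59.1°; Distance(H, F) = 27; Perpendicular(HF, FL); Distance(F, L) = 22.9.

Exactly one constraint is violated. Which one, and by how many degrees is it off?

Perpendicular(HF, FL) — off by 3.50°.

K = (0.00, 0.00) ✓; KN at 30.90° ✓; |KN| = 13.70 ✓; ∠KND = 116.6° ✓; |ND| = 9.200 ✓; ∠NDV = 38.89° ✓; |DV| = 26.90 ✓; ∠(DV, VQ) = 90.00° ✓; |VQ| = 10.20 ✓; ∠VQH = 62.20° ✓; |QH| = 9.900 ✓; ∠QHF = 59.10° ✓; |HF| = 27.00 ✓; ∠(HF, FL) = 93.50° ✗; |FL| = 22.90 ✓.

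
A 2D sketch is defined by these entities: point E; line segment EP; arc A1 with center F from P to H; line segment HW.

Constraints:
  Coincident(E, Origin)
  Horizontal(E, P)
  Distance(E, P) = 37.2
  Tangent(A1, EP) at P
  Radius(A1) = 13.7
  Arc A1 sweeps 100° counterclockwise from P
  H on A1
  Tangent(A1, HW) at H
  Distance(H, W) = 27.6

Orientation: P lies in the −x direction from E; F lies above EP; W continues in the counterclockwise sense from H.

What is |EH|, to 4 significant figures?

28.65

E is at the origin; E and P share the same y with |EP| = 37.2 and P on the −x side, so P = (-37.20, 0.000). Since A1 is tangent to EP there, FP ⟂ EP, so F = P + (0, 13.7) = (-37.20, 13.70). On A1, P sits at bearing -90° from F; a 100° counterclockwise sweep puts H at bearing 10°, so H = F + 13.7·(cos 10°, sin 10°) = (-23.71, 16.08). Then |EH| = |H − E| = 28.65.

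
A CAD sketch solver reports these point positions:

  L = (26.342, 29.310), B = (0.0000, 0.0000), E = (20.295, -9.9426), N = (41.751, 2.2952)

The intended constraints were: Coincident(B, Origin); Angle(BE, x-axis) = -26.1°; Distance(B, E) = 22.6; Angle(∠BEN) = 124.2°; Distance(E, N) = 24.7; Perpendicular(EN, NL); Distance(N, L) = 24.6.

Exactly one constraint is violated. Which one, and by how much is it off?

Distance(N, L) = 24.6 — off by 6.50.

B = (0.00, 0.00) ✓; BE at -26.10° ✓; |BE| = 22.60 ✓; ∠BEN = 124.2° ✓; |EN| = 24.70 ✓; ∠(EN, NL) = 90.00° ✓; |NL| = 31.10 ✗.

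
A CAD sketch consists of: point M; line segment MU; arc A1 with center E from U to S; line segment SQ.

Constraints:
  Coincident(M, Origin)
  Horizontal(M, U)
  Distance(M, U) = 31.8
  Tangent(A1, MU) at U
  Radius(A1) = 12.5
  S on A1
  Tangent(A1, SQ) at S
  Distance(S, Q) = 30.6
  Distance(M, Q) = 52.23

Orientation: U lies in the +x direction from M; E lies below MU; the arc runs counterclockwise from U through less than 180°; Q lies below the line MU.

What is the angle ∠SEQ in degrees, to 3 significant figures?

67.8°

M is at the origin; MU is horizontal with |MU| = 31.8 and U on the +x side, so U = (31.8, 0.00). A1 meets MU tangentially, so EU is at right angles to MU, so E = U + (0, -12.5) = (31.8, -12.5). Since ES ⟂ SQ (tangency), |EQ| = √(12.5² + 30.6²) = 33.1 regardless of where S sits on A1. So Q lies on both circle(M, 52.23) and circle(E, 33.1); the below-MU intersection is Q = (26.3, -45.1). S is the foot of the tangent from Q: S = (19.6, -15.3).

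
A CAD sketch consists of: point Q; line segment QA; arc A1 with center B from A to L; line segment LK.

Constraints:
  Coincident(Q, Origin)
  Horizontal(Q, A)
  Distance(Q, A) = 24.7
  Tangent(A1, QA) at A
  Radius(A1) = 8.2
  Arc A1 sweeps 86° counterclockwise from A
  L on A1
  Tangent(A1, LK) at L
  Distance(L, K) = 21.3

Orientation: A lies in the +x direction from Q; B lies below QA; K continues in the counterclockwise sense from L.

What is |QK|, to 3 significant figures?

32.6

On A1, A sits at bearing 90° from B; an 86° counterclockwise sweep puts L at bearing 176°, so L = B + 8.2·(cos 176°, sin 176°) = (16.5, -7.63). Since A1 is tangent to LK there, BL ⟂ LK, so LK runs along (−sin 176°, cos 176°); with |LK| = 21.3, K = (15.0, -28.9). Then |QK| = |K − Q| = 32.6.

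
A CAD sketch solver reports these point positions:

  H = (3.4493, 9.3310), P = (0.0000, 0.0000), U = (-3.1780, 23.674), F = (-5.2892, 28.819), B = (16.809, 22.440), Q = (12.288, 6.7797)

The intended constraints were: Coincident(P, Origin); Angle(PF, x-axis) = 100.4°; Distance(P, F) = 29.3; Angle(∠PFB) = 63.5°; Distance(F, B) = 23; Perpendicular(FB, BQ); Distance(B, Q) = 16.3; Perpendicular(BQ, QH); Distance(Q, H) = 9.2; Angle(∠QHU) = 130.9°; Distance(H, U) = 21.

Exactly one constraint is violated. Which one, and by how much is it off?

Distance(H, U) = 21 — off by 5.20.

P = (0.00, 0.00) ✓; PF at 100.4° ✓; |PF| = 29.30 ✓; ∠PFB = 63.50° ✓; |FB| = 23.00 ✓; ∠(FB, BQ) = 90.00° ✓; |BQ| = 16.30 ✓; ∠(BQ, QH) = 90.00° ✓; |QH| = 9.200 ✓; ∠QHU = 130.9° ✓; |HU| = 15.80 ✗.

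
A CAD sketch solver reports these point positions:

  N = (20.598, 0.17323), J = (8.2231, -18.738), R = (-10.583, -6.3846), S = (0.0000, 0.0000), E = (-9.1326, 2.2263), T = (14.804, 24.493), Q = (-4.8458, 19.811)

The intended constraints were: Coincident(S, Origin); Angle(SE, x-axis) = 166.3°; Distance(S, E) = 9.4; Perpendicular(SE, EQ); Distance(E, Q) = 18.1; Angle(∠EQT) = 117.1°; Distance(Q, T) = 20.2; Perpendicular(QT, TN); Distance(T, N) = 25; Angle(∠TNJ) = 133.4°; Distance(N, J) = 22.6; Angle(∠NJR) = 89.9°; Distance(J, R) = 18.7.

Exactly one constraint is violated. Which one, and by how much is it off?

Distance(J, R) = 18.7 — off by 3.80.

S = (0.00, 0.00) ✓; SE at 166.3° ✓; |SE| = 9.400 ✓; ∠(SE, EQ) = 90.00° ✓; |EQ| = 18.10 ✓; ∠EQT = 117.1° ✓; |QT| = 20.20 ✓; ∠(QT, TN) = 90.00° ✓; |TN| = 25.00 ✓; ∠TNJ = 133.4° ✓; |NJ| = 22.60 ✓; ∠NJR = 89.90° ✓; |JR| = 22.50 ✗.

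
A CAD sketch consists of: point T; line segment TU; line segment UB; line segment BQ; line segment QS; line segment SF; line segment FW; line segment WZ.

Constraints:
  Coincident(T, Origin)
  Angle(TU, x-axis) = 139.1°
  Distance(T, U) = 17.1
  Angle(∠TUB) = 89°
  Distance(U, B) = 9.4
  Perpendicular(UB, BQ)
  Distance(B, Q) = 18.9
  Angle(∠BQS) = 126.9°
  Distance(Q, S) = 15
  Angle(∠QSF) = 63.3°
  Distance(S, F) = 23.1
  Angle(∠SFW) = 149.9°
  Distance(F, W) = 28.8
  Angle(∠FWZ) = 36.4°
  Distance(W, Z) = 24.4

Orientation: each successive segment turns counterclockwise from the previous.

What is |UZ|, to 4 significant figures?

10.16

T is at the origin; TU runs at 139.1° with length 17.1, so U = (-12.93, 11.20). ∠TUB = 89.0° gives UB at -129.9° from the x-axis; with |UB| = 9.4, B = (-18.95, 3.985). The perpendicularity gives BQ at right angles to UB, so BQ runs at -39.90°; with |BQ| = 18.9, Q = (-4.455, -8.139). ∠BQS = 126.9° gives QS at 13.20° from the x-axis; with |QS| = 15.0, S = (10.15, -4.713). ∠QSF = 63.3° gives SF at 129.9° from the x-axis; with |SF| = 23.1, F = (-4.669, 13.01). ∠SFW = 149.9° gives FW at 160.0° from the x-axis; with |FW| = 28.8, W = (-31.73, 22.86). ∠FWZ = 36.4° gives WZ at -56.40° from the x-axis; with |WZ| = 24.4, Z = (-18.23, 2.535). Then |UZ| = |Z − U| = 10.16.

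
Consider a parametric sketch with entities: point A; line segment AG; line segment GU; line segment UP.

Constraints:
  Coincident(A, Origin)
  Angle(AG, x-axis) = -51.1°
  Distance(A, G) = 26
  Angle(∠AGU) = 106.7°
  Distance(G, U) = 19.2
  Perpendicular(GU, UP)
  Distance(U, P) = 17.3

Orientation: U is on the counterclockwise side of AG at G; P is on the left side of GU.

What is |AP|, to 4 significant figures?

27.73

A is at the origin; AG runs at -51.1° with length 26.0, so G = 26.0·(cos -51.1°, sin -51.1°) = (16.33, -20.23). ∠AGU = 106.7°, so GU runs at -51.1° + (180° − 106.7°) = 22.20° from the x-axis; with |GU| = 19.2, U = G + 19.2·(cos 22.20°, sin 22.20°) = (34.10, -12.98). GU is perpendicular to UP; with |UP| = 17.3 on the left of GU, P = U + 17.3·(-0.3778, 0.9259) = (27.57, 3.038). Then |AP| = |P − A| = 27.73.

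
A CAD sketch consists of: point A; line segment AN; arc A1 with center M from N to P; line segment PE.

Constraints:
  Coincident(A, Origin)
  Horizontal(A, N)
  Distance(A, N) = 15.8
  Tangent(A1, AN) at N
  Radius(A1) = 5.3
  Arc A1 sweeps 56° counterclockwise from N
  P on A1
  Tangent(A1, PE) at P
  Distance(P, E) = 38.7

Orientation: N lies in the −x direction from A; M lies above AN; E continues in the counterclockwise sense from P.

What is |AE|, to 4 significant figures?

35.91

On A1, N sits at bearing -90° from M; a 56° counterclockwise sweep puts P at bearing -34°, so P = M + 5.3·(cos -34°, sin -34°) = (-11.41, 2.336). Tangency of A1 to PE means the radius MP is perpendicular to PE, so PE runs along (−sin -34°, cos -34°); with |PE| = 38.7, E = (10.23, 34.42). Then |AE| = |E − A| = 35.91.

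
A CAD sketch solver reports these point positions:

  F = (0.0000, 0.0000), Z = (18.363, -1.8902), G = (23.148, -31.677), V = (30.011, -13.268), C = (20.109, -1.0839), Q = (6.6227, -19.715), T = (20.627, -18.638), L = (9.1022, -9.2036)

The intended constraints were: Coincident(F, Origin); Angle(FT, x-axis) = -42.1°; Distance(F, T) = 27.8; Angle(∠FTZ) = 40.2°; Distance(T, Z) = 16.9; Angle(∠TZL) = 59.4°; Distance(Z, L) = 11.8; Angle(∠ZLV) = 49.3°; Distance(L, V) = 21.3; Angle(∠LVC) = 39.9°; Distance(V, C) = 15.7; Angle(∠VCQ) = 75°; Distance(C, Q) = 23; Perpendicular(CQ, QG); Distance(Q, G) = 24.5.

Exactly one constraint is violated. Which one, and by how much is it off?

Distance(Q, G) = 24.5 — off by 4.10.

F = (0.00, 0.00) ✓; FT at -42.10° ✓; |FT| = 27.80 ✓; ∠FTZ = 40.20° ✓; |TZ| = 16.90 ✓; ∠TZL = 59.40° ✓; |ZL| = 11.80 ✓; ∠ZLV = 49.30° ✓; |LV| = 21.30 ✓; ∠LVC = 39.90° ✓; |VC| = 15.70 ✓; ∠VCQ = 75.00° ✓; |CQ| = 23.00 ✓; ∠(CQ, QG) = 90.00° ✓; |QG| = 20.40 ✗.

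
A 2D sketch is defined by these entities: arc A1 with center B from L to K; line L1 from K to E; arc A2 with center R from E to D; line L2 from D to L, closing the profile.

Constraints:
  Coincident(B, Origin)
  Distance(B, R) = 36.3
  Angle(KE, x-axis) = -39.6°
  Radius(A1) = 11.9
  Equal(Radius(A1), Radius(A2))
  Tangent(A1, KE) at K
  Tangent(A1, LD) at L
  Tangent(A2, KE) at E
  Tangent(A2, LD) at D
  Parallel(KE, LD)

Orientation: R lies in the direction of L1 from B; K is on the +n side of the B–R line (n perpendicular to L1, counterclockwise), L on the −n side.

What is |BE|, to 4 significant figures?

38.20

The slot axis is L1's direction at -39.6°, so u = (cos -39.6°, sin -39.6°) = (0.7705, -0.6374) and n = (−sin -39.6°, cos -39.6°) = (0.6374, 0.7705). B is at the origin and R lies 36.3 along u from B, so R = 36.3·u = (27.97, -23.14). Tangency of A1 to both parallel lines with radius 11.9 puts K and L at B ± 11.9·n: K = (7.585, 9.169), L = (-7.585, -9.169). Equal radii place E and D the same way about R: E = R + 11.9·n = (35.55, -13.97), D = R − 11.9·n = (20.38, -32.31). Then |BE| = |E − B| = 38.20.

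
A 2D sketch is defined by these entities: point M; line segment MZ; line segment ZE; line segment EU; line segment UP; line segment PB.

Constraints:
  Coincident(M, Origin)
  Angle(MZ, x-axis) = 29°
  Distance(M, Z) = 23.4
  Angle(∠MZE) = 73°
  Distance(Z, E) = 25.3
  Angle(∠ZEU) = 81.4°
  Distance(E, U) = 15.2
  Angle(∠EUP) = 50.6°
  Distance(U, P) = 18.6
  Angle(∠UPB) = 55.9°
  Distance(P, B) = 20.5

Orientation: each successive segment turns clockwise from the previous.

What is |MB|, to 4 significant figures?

33.96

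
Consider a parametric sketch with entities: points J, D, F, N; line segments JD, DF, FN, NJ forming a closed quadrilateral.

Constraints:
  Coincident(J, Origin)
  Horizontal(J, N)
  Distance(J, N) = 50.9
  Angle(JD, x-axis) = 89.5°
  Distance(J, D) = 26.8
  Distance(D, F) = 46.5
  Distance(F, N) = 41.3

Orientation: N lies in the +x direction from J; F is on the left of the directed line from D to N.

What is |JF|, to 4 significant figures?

60.43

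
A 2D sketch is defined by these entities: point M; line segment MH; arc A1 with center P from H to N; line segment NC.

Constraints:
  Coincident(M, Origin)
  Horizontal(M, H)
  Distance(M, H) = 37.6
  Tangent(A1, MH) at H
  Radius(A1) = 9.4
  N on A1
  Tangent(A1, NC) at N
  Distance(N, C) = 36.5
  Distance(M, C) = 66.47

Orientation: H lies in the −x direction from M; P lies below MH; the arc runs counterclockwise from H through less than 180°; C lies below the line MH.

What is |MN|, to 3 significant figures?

47.9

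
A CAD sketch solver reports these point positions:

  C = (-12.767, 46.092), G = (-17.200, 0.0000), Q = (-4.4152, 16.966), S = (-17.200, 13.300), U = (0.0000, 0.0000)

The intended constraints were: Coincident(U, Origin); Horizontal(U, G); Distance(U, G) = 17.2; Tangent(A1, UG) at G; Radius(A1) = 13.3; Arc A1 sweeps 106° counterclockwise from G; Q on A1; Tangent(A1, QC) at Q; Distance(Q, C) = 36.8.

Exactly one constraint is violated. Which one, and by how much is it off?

Distance(Q, C) = 36.8 — off by 6.50.

U = (0.00, 0.00) ✓; U.y = 0.00, G.y = 0.00 ✓; |UG| = 17.20 ✓; ∠(SG, GU) = 90.00° ✓; |SG| = 13.30 ✓; bearing(S→Q) − bearing(S→G) = 106.0° ✓; |SQ| = 13.30 ✓; ∠(SQ, QC) = 90.00° ✓; |QC| = 30.30 ✗.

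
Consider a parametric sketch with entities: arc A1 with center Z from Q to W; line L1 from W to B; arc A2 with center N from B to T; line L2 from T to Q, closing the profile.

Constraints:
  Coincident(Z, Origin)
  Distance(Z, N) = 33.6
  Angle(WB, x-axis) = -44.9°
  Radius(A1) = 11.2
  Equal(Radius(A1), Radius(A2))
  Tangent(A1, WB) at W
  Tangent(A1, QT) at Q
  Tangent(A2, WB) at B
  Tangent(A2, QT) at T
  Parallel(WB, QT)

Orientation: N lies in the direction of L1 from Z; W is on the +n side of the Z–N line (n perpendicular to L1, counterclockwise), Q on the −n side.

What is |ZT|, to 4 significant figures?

35.42

Tangency of A1 to both parallel lines with radius 11.2 puts W and Q at Z ± 11.2·n: W = (7.906, 7.933), Q = (-7.906, -7.933). Equal radii place B and T the same way about N: B = N + 11.2·n = (31.71, -15.78), T = N − 11.2·n = (15.89, -31.65). Then |ZT| = |T − Z| = 35.42.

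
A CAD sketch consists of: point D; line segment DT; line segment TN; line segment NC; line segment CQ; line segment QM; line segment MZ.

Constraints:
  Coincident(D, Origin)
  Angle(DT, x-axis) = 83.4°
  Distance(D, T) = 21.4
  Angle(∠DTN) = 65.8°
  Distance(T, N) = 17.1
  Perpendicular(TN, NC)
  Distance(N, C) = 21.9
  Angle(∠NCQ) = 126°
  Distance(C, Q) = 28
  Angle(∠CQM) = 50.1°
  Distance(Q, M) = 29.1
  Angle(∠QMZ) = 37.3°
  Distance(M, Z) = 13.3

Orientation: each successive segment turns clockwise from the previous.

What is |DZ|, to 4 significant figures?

5.106

D is at the origin; DT runs at 83.4° with length 21.4, so T = (2.460, 21.26). ∠DTN = 65.8° gives TN at -30.80° from the x-axis; with |TN| = 17.1, N = (17.15, 12.50). TN is perpendicular to NC, so NC runs at -120.8°; with |NC| = 21.9, C = (5.934, -6.309). ∠NCQ = 126.0° gives CQ at -174.8° from the x-axis; with |CQ| = 28.0, Q = (-21.95, -8.847). ∠CQM = 50.1° gives QM at 55.30° from the x-axis; with |QM| = 29.1, M = (-5.385, 15.08). ∠QMZ = 37.3° gives MZ at -87.40° from the x-axis; with |MZ| = 13.3, Z = (-4.781, 1.791). Then |DZ| = |Z − D| = 5.106.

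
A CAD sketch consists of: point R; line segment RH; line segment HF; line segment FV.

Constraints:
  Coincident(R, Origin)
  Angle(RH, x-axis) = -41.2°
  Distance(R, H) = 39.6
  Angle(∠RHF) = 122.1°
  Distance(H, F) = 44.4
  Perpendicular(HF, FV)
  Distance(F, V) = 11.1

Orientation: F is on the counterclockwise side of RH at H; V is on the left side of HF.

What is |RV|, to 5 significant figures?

69.186

R is at the origin; RH runs at -41.2° with length 39.6, so H = 39.6·(cos -41.2°, sin -41.2°) = (29.796, -26.084). ∠RHF = 122.1°, so HF runs at -41.2° + (180° − 122.1°) = 16.700° from the x-axis; with |HF| = 44.4, F = H + 44.4·(cos 16.700°, sin 16.700°) = (72.323, -13.325). HF is perpendicular to FV; with |FV| = 11.1 on the left of HF, V = F + 11.1·(-0.28736, 0.95782) = (69.133, -2.6935). Then |RV| = |V − R| = 69.186.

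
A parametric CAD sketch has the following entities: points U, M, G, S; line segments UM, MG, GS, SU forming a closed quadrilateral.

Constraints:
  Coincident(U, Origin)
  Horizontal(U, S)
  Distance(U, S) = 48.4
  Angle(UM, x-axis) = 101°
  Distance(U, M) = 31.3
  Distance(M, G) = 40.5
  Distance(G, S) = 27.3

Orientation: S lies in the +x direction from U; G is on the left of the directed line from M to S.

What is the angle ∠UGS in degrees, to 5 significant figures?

88.025°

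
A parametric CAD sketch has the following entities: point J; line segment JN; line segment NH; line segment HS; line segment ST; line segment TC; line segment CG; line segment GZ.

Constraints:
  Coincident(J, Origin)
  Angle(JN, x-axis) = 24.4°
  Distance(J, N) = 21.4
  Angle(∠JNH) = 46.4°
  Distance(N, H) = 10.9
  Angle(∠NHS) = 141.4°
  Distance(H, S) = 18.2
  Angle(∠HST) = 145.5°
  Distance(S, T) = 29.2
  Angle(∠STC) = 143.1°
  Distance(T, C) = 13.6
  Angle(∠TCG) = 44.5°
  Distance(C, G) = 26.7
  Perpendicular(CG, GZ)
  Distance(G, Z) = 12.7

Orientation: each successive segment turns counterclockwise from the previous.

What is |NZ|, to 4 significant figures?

37.06

J is at the origin; JN runs at 24.4° with length 21.4, so N = (19.49, 8.840). ∠JNH = 46.4° gives NH at 158.0° from the x-axis; with |NH| = 10.9, H = (9.382, 12.92). ∠NHS = 141.4° gives HS at -163.4° from the x-axis; with |HS| = 18.2, S = (-8.059, 7.724). ∠HST = 145.5° gives ST at -128.9° from the x-axis; with |ST| = 29.2, T = (-26.40, -15.00). ∠STC = 143.1° gives TC at -92.00° from the x-axis; with |TC| = 13.6, C = (-26.87, -28.59). ∠TCG = 44.5° gives CG at 43.50° from the x-axis; with |CG| = 26.7, G = (-7.503, -10.21). The perpendicularity gives GZ at right angles to CG, so GZ runs at 133.5°; with |GZ| = 12.7, Z = (-16.24, -1.001). Then |NZ| = |Z − N| = 37.06.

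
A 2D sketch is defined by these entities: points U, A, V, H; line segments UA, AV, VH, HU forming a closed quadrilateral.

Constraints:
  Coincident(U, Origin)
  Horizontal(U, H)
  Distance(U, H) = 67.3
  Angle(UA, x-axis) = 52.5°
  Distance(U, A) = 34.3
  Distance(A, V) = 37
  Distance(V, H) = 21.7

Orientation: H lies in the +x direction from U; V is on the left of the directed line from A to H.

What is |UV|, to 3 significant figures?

60.1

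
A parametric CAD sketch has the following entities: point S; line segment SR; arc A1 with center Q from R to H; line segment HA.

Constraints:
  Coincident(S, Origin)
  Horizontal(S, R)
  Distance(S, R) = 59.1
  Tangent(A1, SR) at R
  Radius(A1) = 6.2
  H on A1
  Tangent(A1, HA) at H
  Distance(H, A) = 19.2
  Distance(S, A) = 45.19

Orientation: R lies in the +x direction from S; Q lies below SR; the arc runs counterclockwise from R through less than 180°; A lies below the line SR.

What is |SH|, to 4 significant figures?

54.42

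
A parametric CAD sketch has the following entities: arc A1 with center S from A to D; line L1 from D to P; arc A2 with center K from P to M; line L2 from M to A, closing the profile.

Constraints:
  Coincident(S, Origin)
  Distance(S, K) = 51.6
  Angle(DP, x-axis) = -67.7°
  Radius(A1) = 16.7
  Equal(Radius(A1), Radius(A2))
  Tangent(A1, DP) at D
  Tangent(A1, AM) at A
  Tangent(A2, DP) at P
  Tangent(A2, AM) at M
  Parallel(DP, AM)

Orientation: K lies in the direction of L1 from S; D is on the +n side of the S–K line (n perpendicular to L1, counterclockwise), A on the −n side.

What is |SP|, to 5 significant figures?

54.235

The slot axis is L1's direction at -67.7°, so u = (cos -67.7°, sin -67.7°) = (0.37946, -0.92521) and n = (−sin -67.7°, cos -67.7°) = (0.92521, 0.37946). S is at the origin and K lies 51.6 along u from S, so K = 51.6·u = (19.580, -47.741). Tangency of A1 to both parallel lines with radius 16.7 puts D and A at S ± 16.7·n: D = (15.451, 6.3369), A = (-15.451, -6.3369). Equal radii place P and M the same way about K: P = K + 16.7·n = (35.031, -41.404), M = K − 16.7·n = (4.1289, -54.078). Then |SP| = |P − S| = 54.235.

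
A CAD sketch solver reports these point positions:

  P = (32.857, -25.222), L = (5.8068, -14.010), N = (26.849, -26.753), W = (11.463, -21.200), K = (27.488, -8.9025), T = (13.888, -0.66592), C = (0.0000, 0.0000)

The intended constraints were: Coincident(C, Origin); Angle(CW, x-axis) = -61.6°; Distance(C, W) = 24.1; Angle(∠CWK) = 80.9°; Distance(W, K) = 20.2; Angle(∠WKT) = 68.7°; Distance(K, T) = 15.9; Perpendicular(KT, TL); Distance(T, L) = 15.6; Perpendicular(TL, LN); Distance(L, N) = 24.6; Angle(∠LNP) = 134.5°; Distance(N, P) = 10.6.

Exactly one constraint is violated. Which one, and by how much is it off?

Distance(N, P) = 10.6 — off by 4.40.

C = (0.00, 0.00) ✓; CW at -61.60° ✓; |CW| = 24.10 ✓; ∠CWK = 80.90° ✓; |WK| = 20.20 ✓; ∠WKT = 68.70° ✓; |KT| = 15.90 ✓; ∠(KT, TL) = 90.00° ✓; |TL| = 15.60 ✓; ∠(TL, LN) = 90.00° ✓; |LN| = 24.60 ✓; ∠LNP = 134.5° ✓; |NP| = 6.200 ✗.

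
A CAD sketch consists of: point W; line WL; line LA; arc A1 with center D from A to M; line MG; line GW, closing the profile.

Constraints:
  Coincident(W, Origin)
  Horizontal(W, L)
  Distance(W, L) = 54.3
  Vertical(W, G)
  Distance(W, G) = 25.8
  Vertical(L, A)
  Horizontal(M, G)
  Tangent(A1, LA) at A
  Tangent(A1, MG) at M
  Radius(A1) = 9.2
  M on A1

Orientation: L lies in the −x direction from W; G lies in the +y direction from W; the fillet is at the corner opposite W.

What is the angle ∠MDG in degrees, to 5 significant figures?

78.470°

W is at the origin; W and L share the same y with |WL| = 54.3 and L on the −x side, so L = (-54.300, 0.0000). W and G share the same x with |WG| = 25.8 and G on the +y side, so G = (0.0000, 25.800). The virtual corner opposite W is at (-54.300, 25.800). A1 meets LA tangentially, so DA is at right angles to LA and the tangent condition forces DM to be normal to MG, with radius 9.2, so the center D sits 9.2 in from both sides at D = (-45.100, 16.600). That places the tangent points at A = (-54.300, 16.600) on LA and M = (-45.100, 25.800) on MG. Then cos ∠MDG = DM·DG / (|DM||DG|), giving 78.470°.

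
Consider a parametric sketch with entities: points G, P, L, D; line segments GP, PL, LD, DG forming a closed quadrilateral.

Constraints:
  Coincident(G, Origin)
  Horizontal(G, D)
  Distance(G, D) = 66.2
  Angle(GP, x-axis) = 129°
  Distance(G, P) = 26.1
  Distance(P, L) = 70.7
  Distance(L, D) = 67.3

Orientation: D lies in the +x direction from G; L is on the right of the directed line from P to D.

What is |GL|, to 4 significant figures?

45.64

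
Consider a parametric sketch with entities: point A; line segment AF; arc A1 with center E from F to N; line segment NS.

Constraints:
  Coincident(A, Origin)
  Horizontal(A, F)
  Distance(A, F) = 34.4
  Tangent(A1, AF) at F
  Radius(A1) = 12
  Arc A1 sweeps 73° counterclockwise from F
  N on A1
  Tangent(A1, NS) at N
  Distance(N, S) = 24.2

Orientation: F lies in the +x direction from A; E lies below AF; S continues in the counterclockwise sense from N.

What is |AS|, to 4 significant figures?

35.38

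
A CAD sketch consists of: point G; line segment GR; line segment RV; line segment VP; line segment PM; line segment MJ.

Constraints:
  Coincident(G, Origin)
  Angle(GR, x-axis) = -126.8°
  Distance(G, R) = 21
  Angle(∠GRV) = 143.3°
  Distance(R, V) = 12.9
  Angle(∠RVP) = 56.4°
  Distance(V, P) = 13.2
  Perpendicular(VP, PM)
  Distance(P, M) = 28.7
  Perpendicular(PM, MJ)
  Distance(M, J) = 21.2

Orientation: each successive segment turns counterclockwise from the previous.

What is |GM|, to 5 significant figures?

17.500

G is at the origin; GR runs at -126.8° with length 21.0, so R = (-12.579, -16.815). ∠GRV = 143.3° gives RV at -90.100° from the x-axis; with |RV| = 12.9, V = (-12.602, -29.715). ∠RVP = 56.4° gives VP at 33.500° from the x-axis; with |VP| = 13.2, P = (-1.5947, -22.430). VP ⟂ PM, so PM runs at 123.50°; with |PM| = 28.7, M = (-17.435, 1.5028). Then |GM| = |M − G| = 17.500.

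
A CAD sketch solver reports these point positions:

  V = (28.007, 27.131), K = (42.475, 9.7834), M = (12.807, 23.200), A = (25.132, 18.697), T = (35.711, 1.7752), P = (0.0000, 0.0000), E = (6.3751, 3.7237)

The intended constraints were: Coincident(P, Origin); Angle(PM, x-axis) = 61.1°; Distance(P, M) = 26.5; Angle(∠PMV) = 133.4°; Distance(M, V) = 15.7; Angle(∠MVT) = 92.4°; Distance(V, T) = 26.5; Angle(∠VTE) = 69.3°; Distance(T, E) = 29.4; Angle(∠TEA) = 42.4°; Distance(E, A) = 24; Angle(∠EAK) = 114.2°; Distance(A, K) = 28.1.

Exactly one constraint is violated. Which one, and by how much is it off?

Distance(A, K) = 28.1 — off by 8.60.

P = (0.00, 0.00) ✓; PM at 61.10° ✓; |PM| = 26.50 ✓; ∠PMV = 133.4° ✓; |MV| = 15.70 ✓; ∠MVT = 92.40° ✓; |VT| = 26.50 ✓; ∠VTE = 69.30° ✓; |TE| = 29.40 ✓; ∠TEA = 42.40° ✓; |EA| = 24.00 ✓; ∠EAK = 114.2° ✓; |AK| = 19.50 ✗.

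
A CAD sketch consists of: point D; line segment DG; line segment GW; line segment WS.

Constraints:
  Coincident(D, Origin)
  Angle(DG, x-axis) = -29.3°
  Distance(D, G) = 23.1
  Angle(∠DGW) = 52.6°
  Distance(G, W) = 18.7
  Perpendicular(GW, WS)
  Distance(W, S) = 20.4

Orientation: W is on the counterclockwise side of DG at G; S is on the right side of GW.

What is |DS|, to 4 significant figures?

39.03

D is at the origin; DG runs at -29.3° with length 23.1, so G = 23.1·(cos -29.3°, sin -29.3°) = (20.14, -11.30). ∠DGW = 52.6°, so GW runs at -29.3° + (180° − 52.6°) = 98.10° from the x-axis; with |GW| = 18.7, W = G + 18.7·(cos 98.10°, sin 98.10°) = (17.51, 7.209). GW is perpendicular to WS; with |WS| = 20.4 on the right of GW, S = W + 20.4·(0.9900, 0.1409) = (37.71, 10.08). Then |DS| = |S − D| = 39.03.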